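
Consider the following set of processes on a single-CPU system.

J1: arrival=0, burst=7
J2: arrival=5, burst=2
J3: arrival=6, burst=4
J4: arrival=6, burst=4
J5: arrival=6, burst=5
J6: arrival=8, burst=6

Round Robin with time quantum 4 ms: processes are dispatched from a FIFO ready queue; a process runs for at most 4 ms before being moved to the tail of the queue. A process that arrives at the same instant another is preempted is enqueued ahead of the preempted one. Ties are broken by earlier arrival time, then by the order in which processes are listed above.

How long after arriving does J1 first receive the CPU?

0

Timeline: | J1 0-7 | J2 7-9 | J3 9-13 | J4 13-17 | J5 17-21 | J6 21-25 | J5 25-26 | J6 26-28 |
Completion: J1=7  J2=9  J3=13  J4=17  J5=26  J6=28
Response(J1) = first start − arrival = 0 − 0 = 0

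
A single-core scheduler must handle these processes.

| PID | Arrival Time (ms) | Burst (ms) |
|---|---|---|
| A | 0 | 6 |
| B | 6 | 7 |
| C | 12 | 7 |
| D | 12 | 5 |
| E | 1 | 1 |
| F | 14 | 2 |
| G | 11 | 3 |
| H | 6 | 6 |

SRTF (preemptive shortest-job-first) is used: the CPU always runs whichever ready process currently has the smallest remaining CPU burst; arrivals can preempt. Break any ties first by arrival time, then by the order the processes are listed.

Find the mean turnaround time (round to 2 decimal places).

Timeline: | A 0-1 | E 1-2 | A 2-7 | H 7-13 | G 13-16 | F 16-18 | D 18-23 | B 23-30 | C 30-37 |
Completion: A=7  B=30  C=37  D=23  E=2  F=18  G=16  H=13
Turnaround times: A=7, B=24, C=25, D=11, E=1, F=4, G=5, H=7
Average turnaround = (7+24+25+11+1+4+5+7) / 8 = 84/8 = 10.50

10.50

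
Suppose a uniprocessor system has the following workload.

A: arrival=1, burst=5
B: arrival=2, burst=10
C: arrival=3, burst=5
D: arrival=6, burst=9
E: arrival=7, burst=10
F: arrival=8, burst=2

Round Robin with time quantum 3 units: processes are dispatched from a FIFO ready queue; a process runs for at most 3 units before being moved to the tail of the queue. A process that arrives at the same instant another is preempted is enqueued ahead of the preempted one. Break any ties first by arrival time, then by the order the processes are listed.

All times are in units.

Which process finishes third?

Schedule: | idle 0-1 | A 1-4 | B 4-7 | C 7-10 | A 10-12 | D 12-15 | E 15-18 | B 18-21 | F 21-23 | C 23-25 | D 25-28 | E 28-31 | B 31-34 | D 34-37 | E 37-40 | B 40-41 | E 41-42 |
Completion: A=12  B=41  C=25  D=37  E=42  F=23
Turnaround (C−A): A=11  B=39  C=22  D=31  E=35  F=15
Finish order: A → F → C → D → B → E

C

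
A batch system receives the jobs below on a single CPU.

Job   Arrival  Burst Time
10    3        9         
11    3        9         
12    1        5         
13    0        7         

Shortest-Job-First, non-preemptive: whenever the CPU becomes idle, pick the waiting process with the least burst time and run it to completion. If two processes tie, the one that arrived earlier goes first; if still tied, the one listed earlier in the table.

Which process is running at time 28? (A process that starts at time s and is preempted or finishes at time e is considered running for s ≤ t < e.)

Timeline: | 13 0-7 | 12 7-12 | 10 12-21 | 11 21-30 |
Completion: 10=21  11=30  12=12  13=7
Turnaround (C−A): 10=18  11=27  12=11  13=7

11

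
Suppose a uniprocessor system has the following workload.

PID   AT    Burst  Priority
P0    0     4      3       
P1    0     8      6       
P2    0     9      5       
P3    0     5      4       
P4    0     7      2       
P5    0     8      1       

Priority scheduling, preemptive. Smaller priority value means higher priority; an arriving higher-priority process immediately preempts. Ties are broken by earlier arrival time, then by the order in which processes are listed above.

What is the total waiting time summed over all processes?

99

Timeline: | P5 0-8 | P4 8-15 | P0 15-19 | P3 19-24 | P2 24-33 | P1 33-41 |
Completion: P0=19  P1=41  P2=33  P3=24  P4=15  P5=8
Waiting = turnaround − burst: P0=15, P1=33, P2=24, P3=19, P4=8, P5=0
Total waiting = 15 + 33 + 24 + 19 + 8 + 0 = 99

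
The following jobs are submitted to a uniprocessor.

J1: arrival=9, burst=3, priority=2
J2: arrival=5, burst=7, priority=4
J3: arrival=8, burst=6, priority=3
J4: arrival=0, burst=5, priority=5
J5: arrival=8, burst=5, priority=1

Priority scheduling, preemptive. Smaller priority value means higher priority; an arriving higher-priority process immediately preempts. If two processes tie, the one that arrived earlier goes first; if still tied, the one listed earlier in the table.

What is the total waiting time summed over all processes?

26

Schedule: | J4 0-5 | J2 5-8 | J5 8-13 | J1 13-16 | J3 16-22 | J2 22-26 |
Completion: J1=16  J2=26  J3=22  J4=5  J5=13
Waiting = turnaround − burst: J1=4, J2=14, J3=8, J4=0, J5=0
Total waiting = 4 + 14 + 8 + 0 + 0 = 26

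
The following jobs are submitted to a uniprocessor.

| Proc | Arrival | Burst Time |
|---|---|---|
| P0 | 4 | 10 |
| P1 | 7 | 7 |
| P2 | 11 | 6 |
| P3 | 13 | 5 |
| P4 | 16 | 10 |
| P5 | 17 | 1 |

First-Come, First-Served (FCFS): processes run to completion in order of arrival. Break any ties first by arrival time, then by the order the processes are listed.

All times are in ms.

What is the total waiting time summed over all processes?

72

Timeline: | idle 0-4 | P0 4-14 | P1 14-21 | P2 21-27 | P3 27-32 | P4 32-42 | P5 42-43 |
Completion: P0=14  P1=21  P2=27  P3=32  P4=42  P5=43
Waiting = turnaround − burst: P0=0, P1=7, P2=10, P3=14, P4=16, P5=25
Total waiting = 0 + 7 + 10 + 14 + 16 + 25 = 72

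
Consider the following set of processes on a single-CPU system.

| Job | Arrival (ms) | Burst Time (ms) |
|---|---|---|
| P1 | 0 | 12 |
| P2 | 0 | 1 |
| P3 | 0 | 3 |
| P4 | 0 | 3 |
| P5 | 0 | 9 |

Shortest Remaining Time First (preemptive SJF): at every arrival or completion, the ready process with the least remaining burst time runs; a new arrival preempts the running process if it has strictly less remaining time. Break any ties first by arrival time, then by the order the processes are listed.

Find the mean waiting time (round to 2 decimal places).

Timeline: | P2 0-1 | P3 1-4 | P4 4-7 | P5 7-16 | P1 16-28 |
Completion: P1=28  P2=1  P3=4  P4=7  P5=16
Turnaround (C−A): P1=28  P2=1  P3=4  P4=7  P5=16
Waiting times: P1=16, P2=0, P3=1, P4=4, P5=7
Average waiting = (16+0+1+4+7) / 5 = 28/5 = 5.60

5.60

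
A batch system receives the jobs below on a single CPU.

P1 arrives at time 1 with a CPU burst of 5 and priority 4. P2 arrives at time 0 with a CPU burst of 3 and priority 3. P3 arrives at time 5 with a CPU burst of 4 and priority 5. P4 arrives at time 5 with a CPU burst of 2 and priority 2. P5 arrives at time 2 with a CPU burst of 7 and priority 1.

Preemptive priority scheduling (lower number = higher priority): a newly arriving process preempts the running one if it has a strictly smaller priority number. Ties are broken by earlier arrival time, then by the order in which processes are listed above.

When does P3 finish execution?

21

Schedule: | P2 0-2 | P5 2-9 | P4 9-11 | P2 11-12 | P1 12-17 | P3 17-21 |
Completion: P1=17  P2=12  P3=21  P4=11  P5=9
Turnaround (C−A): P1=16  P2=12  P3=16  P4=6  P5=7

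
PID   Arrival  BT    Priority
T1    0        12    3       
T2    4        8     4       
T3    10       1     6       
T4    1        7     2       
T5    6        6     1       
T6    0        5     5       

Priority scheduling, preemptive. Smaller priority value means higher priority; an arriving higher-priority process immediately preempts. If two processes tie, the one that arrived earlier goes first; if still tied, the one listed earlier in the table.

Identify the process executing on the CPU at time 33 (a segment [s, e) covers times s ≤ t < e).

T6

Schedule: | T1 0-1 | T4 1-6 | T5 6-12 | T4 12-14 | T1 14-25 | T2 25-33 | T6 33-38 | T3 38-39 |
Completion: T1=25  T2=33  T3=39  T4=14  T5=12  T6=38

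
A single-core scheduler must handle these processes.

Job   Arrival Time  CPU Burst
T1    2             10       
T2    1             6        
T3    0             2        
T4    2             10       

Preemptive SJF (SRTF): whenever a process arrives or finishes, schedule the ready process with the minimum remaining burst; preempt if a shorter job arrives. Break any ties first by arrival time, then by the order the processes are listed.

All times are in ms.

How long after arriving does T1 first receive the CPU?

6

Timeline: | T3 0-2 | T2 2-8 | T1 8-18 | T4 18-28 |
Completion: T1=18  T2=8  T3=2  T4=28
Turnaround (C−A): T1=16  T2=7  T3=2  T4=26
Response(T1) = first start − arrival = 8 − 2 = 6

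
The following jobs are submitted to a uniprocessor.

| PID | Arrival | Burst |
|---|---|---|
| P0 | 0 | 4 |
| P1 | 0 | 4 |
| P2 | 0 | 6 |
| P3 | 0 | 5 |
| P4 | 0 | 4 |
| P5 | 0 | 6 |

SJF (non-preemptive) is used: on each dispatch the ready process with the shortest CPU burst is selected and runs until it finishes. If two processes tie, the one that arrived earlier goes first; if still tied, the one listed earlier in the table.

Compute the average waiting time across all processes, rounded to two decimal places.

10.67

Gantt: | P0 0-4 | P1 4-8 | P4 8-12 | P3 12-17 | P2 17-23 | P5 23-29 |
Completion: P0=4  P1=8  P2=23  P3=17  P4=12  P5=29
Turnaround (C−A): P0=4  P1=8  P2=23  P3=17  P4=12  P5=29
Waiting times: P0=0, P1=4, P2=17, P3=12, P4=8, P5=23
Average waiting = (0+4+17+12+8+23) / 6 = 64/6 = 10.67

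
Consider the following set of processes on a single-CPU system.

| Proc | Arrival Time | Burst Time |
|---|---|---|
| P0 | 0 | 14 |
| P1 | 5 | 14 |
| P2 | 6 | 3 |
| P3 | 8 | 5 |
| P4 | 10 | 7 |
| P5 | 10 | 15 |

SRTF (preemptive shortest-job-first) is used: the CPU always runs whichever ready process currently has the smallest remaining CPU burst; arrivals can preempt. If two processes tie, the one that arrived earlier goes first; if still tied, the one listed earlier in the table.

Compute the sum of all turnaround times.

Schedule: | P0 0-6 | P2 6-9 | P3 9-14 | P4 14-21 | P0 21-29 | P1 29-43 | P5 43-58 |
Completion: P0=29  P1=43  P2=9  P3=14  P4=21  P5=58
Turnaround (C−A): P0=29  P1=38  P2=3  P3=6  P4=11  P5=48
Turnaround = completion − arrival: P0=29, P1=38, P2=3, P3=6, P4=11, P5=48
Total turnaround = 29 + 38 + 3 + 6 + 11 + 48 = 135

135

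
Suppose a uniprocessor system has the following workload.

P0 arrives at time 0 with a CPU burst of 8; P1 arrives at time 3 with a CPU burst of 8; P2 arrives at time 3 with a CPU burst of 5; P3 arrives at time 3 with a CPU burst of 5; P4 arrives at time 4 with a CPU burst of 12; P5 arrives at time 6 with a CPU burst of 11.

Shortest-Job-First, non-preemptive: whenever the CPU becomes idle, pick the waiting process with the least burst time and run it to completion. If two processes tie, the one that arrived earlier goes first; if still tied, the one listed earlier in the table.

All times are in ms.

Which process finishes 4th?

P1

Timeline: | P0 0-8 | P2 8-13 | P3 13-18 | P1 18-26 | P5 26-37 | P4 37-49 |
Completion: P0=8  P1=26  P2=13  P3=18  P4=49  P5=37
Finish order: P0 → P2 → P3 → P1 → P5 → P4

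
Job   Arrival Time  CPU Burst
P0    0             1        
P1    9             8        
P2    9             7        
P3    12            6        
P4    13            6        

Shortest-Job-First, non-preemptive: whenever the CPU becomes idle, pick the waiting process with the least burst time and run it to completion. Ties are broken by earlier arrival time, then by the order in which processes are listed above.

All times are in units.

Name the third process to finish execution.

Timeline: | P0 0-1 | idle 1-9 | P2 9-16 | P3 16-22 | P4 22-28 | P1 28-36 |
Completion: P0=1  P1=36  P2=16  P3=22  P4=28
Finish order: P0 → P2 → P3 → P4 → P1

P3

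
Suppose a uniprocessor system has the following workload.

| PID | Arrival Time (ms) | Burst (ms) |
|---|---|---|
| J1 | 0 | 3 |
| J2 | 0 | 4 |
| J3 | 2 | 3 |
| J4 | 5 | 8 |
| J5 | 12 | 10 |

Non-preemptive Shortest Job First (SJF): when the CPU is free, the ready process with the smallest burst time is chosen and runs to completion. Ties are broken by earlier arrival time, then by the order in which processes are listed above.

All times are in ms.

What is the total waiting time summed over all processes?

Schedule: | J1 0-3 | J3 3-6 | J2 6-10 | J4 10-18 | J5 18-28 |
Completion: J1=3  J2=10  J3=6  J4=18  J5=28
Turnaround (C−A): J1=3  J2=10  J3=4  J4=13  J5=16
Waiting = turnaround − burst: J1=0, J2=6, J3=1, J4=5, J5=6
Total waiting = 0 + 6 + 1 + 5 + 6 = 18

18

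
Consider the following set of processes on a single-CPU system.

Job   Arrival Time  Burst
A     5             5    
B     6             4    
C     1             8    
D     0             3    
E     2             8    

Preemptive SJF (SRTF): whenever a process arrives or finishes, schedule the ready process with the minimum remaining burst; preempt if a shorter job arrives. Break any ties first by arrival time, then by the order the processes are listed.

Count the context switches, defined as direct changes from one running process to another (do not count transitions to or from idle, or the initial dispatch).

Gantt: | D 0-3 | C 3-5 | A 5-10 | B 10-14 | C 14-20 | E 20-28 |
Completion: A=10  B=14  C=20  D=3  E=28

5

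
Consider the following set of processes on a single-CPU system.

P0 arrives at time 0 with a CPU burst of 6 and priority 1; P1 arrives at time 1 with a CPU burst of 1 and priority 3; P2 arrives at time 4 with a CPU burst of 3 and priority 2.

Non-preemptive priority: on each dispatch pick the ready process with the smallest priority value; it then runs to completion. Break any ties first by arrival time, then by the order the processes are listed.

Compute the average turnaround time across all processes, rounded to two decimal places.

Timeline: | P0 0-6 | P2 6-9 | P1 9-10 |
Completion: P0=6  P1=10  P2=9
Turnaround times: P0=6, P1=9, P2=5
Average turnaround = (6+9+5) / 3 = 20/3 = 6.67

6.67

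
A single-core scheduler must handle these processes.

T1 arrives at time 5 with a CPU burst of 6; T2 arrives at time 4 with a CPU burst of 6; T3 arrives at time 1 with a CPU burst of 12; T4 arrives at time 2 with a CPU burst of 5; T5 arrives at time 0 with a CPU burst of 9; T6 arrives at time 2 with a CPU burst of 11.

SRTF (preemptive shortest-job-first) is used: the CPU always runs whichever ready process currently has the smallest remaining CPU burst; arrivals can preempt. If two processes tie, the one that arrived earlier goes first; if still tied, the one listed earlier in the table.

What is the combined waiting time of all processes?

Schedule: | T5 0-2 | T4 2-7 | T2 7-13 | T1 13-19 | T5 19-26 | T6 26-37 | T3 37-49 |
Completion: T1=19  T2=13  T3=49  T4=7  T5=26  T6=37
Turnaround (C−A): T1=14  T2=9  T3=48  T4=5  T5=26  T6=35
Waiting = turnaround − burst: T1=8, T2=3, T3=36, T4=0, T5=17, T6=24
Total waiting = 8 + 3 + 36 + 0 + 17 + 24 = 88

88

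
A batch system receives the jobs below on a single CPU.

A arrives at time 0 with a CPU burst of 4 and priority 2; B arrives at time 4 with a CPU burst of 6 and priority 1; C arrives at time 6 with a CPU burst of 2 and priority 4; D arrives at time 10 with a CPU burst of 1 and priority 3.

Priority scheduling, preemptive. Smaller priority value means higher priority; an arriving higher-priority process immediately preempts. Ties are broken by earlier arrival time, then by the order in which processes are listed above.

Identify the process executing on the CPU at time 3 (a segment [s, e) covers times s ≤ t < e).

A

Timeline: | A 0-4 | B 4-10 | D 10-11 | C 11-13 |
Completion: A=4  B=10  C=13  D=11
Turnaround (C−A): A=4  B=6  C=7  D=1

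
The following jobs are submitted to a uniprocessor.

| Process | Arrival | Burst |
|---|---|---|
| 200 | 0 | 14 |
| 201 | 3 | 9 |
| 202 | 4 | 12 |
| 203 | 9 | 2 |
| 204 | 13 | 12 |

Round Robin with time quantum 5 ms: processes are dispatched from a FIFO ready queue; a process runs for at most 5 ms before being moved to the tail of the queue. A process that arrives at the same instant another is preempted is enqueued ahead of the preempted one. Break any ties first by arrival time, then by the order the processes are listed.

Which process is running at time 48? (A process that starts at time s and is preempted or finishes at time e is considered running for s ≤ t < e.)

204

Gantt: | 200 0-5 | 201 5-10 | 202 10-15 | 200 15-20 | 203 20-22 | 201 22-26 | 204 26-31 | 202 31-36 | 200 36-40 | 204 40-45 | 202 45-47 | 204 47-49 |
Completion: 200=40  201=26  202=47  203=22  204=49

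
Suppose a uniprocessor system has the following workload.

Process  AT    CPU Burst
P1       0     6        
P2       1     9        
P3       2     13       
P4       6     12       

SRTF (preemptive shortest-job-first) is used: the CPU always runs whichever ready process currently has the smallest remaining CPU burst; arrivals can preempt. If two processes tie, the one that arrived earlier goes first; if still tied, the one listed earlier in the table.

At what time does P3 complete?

Gantt: | P1 0-6 | P2 6-15 | P4 15-27 | P3 27-40 |
Completion: P1=6  P2=15  P3=40  P4=27
Turnaround (C−A): P1=6  P2=14  P3=38  P4=21

40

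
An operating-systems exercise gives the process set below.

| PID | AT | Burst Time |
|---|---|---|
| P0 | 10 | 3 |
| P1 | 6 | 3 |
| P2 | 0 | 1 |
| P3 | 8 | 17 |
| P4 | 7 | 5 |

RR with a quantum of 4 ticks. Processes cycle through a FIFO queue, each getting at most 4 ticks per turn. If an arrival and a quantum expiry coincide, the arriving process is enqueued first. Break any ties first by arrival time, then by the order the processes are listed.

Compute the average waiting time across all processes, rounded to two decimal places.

5.00

Gantt: | P2 0-1 | idle 1-6 | P1 6-9 | P4 9-13 | P3 13-17 | P0 17-20 | P4 20-21 | P3 21-34 |
Completion: P0=20  P1=9  P2=1  P3=34  P4=21
Waiting times: P0=7, P1=0, P2=0, P3=9, P4=9
Average waiting = (7+0+0+9+9) / 5 = 25/5 = 5.00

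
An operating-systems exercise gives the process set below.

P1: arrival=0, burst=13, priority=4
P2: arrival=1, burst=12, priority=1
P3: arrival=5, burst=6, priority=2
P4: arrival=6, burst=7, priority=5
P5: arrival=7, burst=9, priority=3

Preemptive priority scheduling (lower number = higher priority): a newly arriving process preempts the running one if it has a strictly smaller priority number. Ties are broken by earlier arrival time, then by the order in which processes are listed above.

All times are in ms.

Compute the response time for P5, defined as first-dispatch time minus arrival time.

12

Schedule: | P1 0-1 | P2 1-13 | P3 13-19 | P5 19-28 | P1 28-40 | P4 40-47 |
Completion: P1=40  P2=13  P3=19  P4=47  P5=28
Turnaround (C−A): P1=40  P2=12  P3=14  P4=41  P5=21
Response(P5) = first start − arrival = 19 − 7 = 12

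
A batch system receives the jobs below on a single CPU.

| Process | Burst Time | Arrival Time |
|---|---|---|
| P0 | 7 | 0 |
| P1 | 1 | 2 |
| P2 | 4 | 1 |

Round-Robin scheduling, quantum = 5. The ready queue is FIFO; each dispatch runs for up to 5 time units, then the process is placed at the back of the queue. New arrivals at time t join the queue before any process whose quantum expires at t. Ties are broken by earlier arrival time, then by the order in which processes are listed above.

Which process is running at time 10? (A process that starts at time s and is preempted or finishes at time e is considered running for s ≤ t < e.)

P0

Gantt: | P0 0-5 | P2 5-9 | P1 9-10 | P0 10-12 |
Completion: P0=12  P1=10  P2=9
Turnaround (C−A): P0=12  P1=8  P2=8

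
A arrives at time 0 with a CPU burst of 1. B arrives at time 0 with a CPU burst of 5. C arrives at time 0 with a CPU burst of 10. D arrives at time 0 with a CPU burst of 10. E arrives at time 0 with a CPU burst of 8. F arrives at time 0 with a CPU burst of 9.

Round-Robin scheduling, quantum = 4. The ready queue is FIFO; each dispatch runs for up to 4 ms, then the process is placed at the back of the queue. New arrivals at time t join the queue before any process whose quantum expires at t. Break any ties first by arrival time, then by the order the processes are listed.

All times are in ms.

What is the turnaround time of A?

1

Timeline: | A 0-1 | B 1-5 | C 5-9 | D 9-13 | E 13-17 | F 17-21 | B 21-22 | C 22-26 | D 26-30 | E 30-34 | F 34-38 | C 38-40 | D 40-42 | F 42-43 |
Completion: A=1  B=22  C=40  D=42  E=34  F=43
Turnaround (C−A): A=1  B=22  C=40  D=42  E=34  F=43
Turnaround(A) = completion − arrival = 1 − 0 = 1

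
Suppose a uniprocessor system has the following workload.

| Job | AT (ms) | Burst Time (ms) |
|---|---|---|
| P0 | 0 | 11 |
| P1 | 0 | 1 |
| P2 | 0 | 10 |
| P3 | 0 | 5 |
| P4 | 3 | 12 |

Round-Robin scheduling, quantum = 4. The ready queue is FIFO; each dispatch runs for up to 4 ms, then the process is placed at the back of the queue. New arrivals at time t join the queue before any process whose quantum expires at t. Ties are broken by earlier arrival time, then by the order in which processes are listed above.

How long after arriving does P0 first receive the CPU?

0

Schedule: | P0 0-4 | P1 4-5 | P2 5-9 | P3 9-13 | P4 13-17 | P0 17-21 | P2 21-25 | P3 25-26 | P4 26-30 | P0 30-33 | P2 33-35 | P4 35-39 |
Completion: P0=33  P1=5  P2=35  P3=26  P4=39
Turnaround (C−A): P0=33  P1=5  P2=35  P3=26  P4=36
Response(P0) = first start − arrival = 0 − 0 = 0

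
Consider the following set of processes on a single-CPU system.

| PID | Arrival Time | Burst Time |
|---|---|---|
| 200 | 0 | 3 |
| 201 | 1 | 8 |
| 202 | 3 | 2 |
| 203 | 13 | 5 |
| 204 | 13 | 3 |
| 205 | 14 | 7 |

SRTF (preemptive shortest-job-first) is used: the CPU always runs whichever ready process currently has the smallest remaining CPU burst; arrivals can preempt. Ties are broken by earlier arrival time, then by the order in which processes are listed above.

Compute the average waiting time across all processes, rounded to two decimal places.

2.33

Schedule: | 200 0-3 | 202 3-5 | 201 5-13 | 204 13-16 | 203 16-21 | 205 21-28 |
Completion: 200=3  201=13  202=5  203=21  204=16  205=28
Turnaround (C−A): 200=3  201=12  202=2  203=8  204=3  205=14
Waiting times: 200=0, 201=4, 202=0, 203=3, 204=0, 205=7
Average waiting = (0+4+0+3+0+7) / 6 = 14/6 = 2.33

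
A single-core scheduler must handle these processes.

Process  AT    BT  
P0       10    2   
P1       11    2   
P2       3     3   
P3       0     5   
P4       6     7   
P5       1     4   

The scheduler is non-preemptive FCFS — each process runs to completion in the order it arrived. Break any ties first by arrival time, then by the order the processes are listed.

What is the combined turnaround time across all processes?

Schedule: | P3 0-5 | P5 5-9 | P2 9-12 | P4 12-19 | P0 19-21 | P1 21-23 |
Completion: P0=21  P1=23  P2=12  P3=5  P4=19  P5=9
Turnaround (C−A): P0=11  P1=12  P2=9  P3=5  P4=13  P5=8
Turnaround = completion − arrival: P0=11, P1=12, P2=9, P3=5, P4=13, P5=8
Total turnaround = 11 + 12 + 9 + 5 + 13 + 8 = 58

58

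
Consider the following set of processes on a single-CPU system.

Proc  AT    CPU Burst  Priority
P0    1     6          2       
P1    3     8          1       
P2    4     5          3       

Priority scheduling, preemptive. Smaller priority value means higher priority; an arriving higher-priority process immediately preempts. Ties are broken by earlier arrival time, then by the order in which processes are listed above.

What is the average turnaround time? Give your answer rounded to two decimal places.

Timeline: | idle 0-1 | P0 1-3 | P1 3-11 | P0 11-15 | P2 15-20 |
Completion: P0=15  P1=11  P2=20
Turnaround times: P0=14, P1=8, P2=16
Average turnaround = (14+8+16) / 3 = 38/3 = 12.67

12.67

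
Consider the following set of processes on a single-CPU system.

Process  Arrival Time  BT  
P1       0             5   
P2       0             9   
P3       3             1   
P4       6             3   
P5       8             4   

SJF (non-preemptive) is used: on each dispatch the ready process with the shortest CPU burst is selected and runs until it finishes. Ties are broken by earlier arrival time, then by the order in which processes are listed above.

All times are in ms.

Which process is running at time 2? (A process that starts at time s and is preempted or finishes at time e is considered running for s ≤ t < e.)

Gantt: | P1 0-5 | P3 5-6 | P4 6-9 | P5 9-13 | P2 13-22 |
Completion: P1=5  P2=22  P3=6  P4=9  P5=13

P1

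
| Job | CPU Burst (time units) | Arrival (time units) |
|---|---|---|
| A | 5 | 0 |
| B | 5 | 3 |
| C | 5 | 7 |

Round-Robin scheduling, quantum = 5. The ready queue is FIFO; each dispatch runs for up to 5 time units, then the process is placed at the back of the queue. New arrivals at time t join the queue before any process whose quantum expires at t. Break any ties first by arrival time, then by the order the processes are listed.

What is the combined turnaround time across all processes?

Timeline: | A 0-5 | B 5-10 | C 10-15 |
Completion: A=5  B=10  C=15
Turnaround (C−A): A=5  B=7  C=8
Turnaround = completion − arrival: A=5, B=7, C=8
Total turnaround = 5 + 7 + 8 = 20

20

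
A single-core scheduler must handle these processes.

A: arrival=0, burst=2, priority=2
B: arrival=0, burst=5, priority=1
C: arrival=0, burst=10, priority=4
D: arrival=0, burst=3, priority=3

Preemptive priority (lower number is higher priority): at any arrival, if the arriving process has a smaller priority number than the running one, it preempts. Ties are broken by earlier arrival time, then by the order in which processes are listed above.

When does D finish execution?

Schedule: | B 0-5 | A 5-7 | D 7-10 | C 10-20 |
Completion: A=7  B=5  C=20  D=10
Turnaround (C−A): A=7  B=5  C=20  D=10

10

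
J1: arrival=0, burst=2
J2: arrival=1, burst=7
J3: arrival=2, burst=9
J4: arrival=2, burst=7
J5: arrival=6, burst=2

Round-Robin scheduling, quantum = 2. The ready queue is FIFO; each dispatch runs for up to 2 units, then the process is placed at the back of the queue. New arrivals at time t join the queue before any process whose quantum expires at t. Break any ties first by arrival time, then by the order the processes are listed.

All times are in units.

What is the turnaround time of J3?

25

Schedule: | J1 0-2 | J2 2-4 | J3 4-6 | J4 6-8 | J2 8-10 | J5 10-12 | J3 12-14 | J4 14-16 | J2 16-18 | J3 18-20 | J4 20-22 | J2 22-23 | J3 23-25 | J4 25-26 | J3 26-27 |
Completion: J1=2  J2=23  J3=27  J4=26  J5=12
Turnaround(J3) = completion − arrival = 27 − 2 = 25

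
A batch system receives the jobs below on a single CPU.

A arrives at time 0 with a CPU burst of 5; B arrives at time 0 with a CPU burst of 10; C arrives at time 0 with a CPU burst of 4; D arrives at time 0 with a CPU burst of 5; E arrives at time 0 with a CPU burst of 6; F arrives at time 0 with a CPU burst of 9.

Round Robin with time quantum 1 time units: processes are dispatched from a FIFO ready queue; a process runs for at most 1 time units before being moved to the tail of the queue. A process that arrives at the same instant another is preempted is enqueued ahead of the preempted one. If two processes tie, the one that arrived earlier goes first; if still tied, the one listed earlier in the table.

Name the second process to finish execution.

A

Schedule: | A 0-1 | B 1-2 | C 2-3 | D 3-4 | E 4-5 | F 5-6 | A 6-7 | B 7-8 | C 8-9 | D 9-10 | E 10-11 | F 11-12 | A 12-13 | B 13-14 | C 14-15 | D 15-16 | E 16-17 | F 17-18 | A 18-19 | B 19-20 | C 20-21 | D 21-22 | E 22-23 | F 23-24 | A 24-25 | B 25-26 | D 26-27 | E 27-28 | F 28-29 | B 29-30 | E 30-31 | F 31-32 | B 32-33 | F 33-34 | B 34-35 | F 35-36 | B 36-37 | F 37-38 | B 38-39 |
Completion: A=25  B=39  C=21  D=27  E=31  F=38
Turnaround (C−A): A=25  B=39  C=21  D=27  E=31  F=38
Finish order: C → A → D → E → F → B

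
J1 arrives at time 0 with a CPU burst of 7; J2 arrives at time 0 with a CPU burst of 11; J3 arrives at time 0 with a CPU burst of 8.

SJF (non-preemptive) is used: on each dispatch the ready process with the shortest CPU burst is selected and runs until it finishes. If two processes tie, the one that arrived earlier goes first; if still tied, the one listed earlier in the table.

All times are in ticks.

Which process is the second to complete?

Gantt: | J1 0-7 | J3 7-15 | J2 15-26 |
Completion: J1=7  J2=26  J3=15
Finish order: J1 → J3 → J2

J3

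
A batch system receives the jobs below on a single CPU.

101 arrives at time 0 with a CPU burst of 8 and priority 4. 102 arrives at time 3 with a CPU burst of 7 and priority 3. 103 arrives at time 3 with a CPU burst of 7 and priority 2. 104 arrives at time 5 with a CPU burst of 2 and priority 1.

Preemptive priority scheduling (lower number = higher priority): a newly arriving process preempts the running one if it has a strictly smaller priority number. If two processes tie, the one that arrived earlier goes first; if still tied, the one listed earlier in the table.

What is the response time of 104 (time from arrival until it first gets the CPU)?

Timeline: | 101 0-3 | 103 3-5 | 104 5-7 | 103 7-12 | 102 12-19 | 101 19-24 |
Completion: 101=24  102=19  103=12  104=7
Turnaround (C−A): 101=24  102=16  103=9  104=2
Response(104) = first start − arrival = 5 − 5 = 0

0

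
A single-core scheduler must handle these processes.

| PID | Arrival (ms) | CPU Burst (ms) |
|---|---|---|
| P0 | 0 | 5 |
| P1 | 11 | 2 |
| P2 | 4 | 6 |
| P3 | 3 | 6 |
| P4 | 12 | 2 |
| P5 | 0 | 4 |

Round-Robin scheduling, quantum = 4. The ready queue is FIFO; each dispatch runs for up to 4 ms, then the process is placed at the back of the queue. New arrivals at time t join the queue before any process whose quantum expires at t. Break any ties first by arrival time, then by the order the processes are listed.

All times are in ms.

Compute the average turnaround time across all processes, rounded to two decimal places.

13.83

Timeline: | P0 0-4 | P5 4-8 | P3 8-12 | P2 12-16 | P0 16-17 | P1 17-19 | P4 19-21 | P3 21-23 | P2 23-25 |
Completion: P0=17  P1=19  P2=25  P3=23  P4=21  P5=8
Turnaround (C−A): P0=17  P1=8  P2=21  P3=20  P4=9  P5=8
Turnaround times: P0=17, P1=8, P2=21, P3=20, P4=9, P5=8
Average turnaround = (17+8+21+20+9+8) / 6 = 83/6 = 13.83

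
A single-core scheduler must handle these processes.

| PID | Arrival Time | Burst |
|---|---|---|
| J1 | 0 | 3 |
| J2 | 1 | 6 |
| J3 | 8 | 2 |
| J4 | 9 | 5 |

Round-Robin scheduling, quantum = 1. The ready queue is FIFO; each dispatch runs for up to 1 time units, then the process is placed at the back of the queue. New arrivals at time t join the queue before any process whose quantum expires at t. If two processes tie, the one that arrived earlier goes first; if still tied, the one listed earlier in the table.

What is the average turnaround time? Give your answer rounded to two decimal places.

Timeline: | J1 0-1 | J2 1-2 | J1 2-3 | J2 3-4 | J1 4-5 | J2 5-8 | J3 8-9 | J2 9-10 | J4 10-11 | J3 11-12 | J4 12-16 |
Completion: J1=5  J2=10  J3=12  J4=16
Turnaround (C−A): J1=5  J2=9  J3=4  J4=7
Turnaround times: J1=5, J2=9, J3=4, J4=7
Average turnaround = (5+9+4+7) / 4 = 25/4 = 6.25

6.25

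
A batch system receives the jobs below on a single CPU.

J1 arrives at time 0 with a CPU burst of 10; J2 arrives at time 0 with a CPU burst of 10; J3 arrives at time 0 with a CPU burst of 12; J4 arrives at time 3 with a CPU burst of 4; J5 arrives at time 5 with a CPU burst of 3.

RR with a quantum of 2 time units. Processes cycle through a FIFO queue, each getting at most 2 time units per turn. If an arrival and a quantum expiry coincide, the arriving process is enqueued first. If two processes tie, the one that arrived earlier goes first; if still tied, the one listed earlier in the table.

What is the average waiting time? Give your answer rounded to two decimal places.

20.60

Timeline: | J1 0-2 | J2 2-4 | J3 4-6 | J1 6-8 | J4 8-10 | J2 10-12 | J5 12-14 | J3 14-16 | J1 16-18 | J4 18-20 | J2 20-22 | J5 22-23 | J3 23-25 | J1 25-27 | J2 27-29 | J3 29-31 | J1 31-33 | J2 33-35 | J3 35-39 |
Completion: J1=33  J2=35  J3=39  J4=20  J5=23
Turnaround (C−A): J1=33  J2=35  J3=39  J4=17  J5=18
Waiting times: J1=23, J2=25, J3=27, J4=13, J5=15
Average waiting = (23+25+27+13+15) / 5 = 103/5 = 20.60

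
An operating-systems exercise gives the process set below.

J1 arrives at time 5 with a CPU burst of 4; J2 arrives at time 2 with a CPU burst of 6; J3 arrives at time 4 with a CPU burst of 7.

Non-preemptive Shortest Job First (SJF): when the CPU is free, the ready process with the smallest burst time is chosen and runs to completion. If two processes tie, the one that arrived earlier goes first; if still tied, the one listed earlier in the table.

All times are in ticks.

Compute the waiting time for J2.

Schedule: | idle 0-2 | J2 2-8 | J1 8-12 | J3 12-19 |
Completion: J1=12  J2=8  J3=19
Turnaround (C−A): J1=7  J2=6  J3=15
Waiting(J2) = turnaround − burst = 6 − 6 = 0

0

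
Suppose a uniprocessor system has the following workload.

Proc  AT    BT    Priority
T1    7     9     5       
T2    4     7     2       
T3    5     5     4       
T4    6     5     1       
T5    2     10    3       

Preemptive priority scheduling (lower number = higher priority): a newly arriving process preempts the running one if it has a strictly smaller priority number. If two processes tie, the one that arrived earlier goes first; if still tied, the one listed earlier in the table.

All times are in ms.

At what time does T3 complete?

Schedule: | idle 0-2 | T5 2-4 | T2 4-6 | T4 6-11 | T2 11-16 | T5 16-24 | T3 24-29 | T1 29-38 |
Completion: T1=38  T2=16  T3=29  T4=11  T5=24
Turnaround (C−A): T1=31  T2=12  T3=24  T4=5  T5=22

29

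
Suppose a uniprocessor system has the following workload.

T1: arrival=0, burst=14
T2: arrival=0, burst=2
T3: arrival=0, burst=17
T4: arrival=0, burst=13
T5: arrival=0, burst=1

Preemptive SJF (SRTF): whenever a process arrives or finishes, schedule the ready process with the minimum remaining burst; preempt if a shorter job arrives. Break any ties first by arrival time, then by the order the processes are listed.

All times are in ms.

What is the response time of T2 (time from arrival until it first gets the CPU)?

Schedule: | T5 0-1 | T2 1-3 | T4 3-16 | T1 16-30 | T3 30-47 |
Completion: T1=30  T2=3  T3=47  T4=16  T5=1
Turnaround (C−A): T1=30  T2=3  T3=47  T4=16  T5=1
Response(T2) = first start − arrival = 1 − 0 = 1

1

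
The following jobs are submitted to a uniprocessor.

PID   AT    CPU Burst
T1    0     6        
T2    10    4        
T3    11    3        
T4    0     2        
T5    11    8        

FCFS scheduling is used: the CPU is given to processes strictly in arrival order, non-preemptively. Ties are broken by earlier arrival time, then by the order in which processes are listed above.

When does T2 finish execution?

Schedule: | T1 0-6 | T4 6-8 | idle 8-10 | T2 10-14 | T3 14-17 | T5 17-25 |
Completion: T1=6  T2=14  T3=17  T4=8  T5=25
Turnaround (C−A): T1=6  T2=4  T3=6  T4=8  T5=14

14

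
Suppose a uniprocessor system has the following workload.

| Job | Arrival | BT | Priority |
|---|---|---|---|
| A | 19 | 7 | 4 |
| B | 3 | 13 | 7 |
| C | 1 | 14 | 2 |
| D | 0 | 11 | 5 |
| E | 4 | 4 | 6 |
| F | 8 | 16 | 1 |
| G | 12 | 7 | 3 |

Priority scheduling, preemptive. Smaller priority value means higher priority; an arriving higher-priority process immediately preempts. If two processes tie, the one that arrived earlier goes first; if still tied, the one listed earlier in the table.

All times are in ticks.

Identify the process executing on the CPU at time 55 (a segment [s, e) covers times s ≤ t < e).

Gantt: | D 0-1 | C 1-8 | F 8-24 | C 24-31 | G 31-38 | A 38-45 | D 45-55 | E 55-59 | B 59-72 |
Completion: A=45  B=72  C=31  D=55  E=59  F=24  G=38
Turnaround (C−A): A=26  B=69  C=30  D=55  E=55  F=16  G=26

E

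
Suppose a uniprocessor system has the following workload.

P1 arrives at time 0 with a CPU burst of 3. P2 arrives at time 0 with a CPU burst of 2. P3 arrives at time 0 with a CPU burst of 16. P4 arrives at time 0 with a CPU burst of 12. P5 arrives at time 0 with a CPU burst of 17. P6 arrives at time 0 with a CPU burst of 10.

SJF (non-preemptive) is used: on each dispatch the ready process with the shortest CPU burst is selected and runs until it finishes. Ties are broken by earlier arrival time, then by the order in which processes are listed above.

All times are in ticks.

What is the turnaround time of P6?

Schedule: | P2 0-2 | P1 2-5 | P6 5-15 | P4 15-27 | P3 27-43 | P5 43-60 |
Completion: P1=5  P2=2  P3=43  P4=27  P5=60  P6=15
Turnaround (C−A): P1=5  P2=2  P3=43  P4=27  P5=60  P6=15
Turnaround(P6) = completion − arrival = 15 − 0 = 15

15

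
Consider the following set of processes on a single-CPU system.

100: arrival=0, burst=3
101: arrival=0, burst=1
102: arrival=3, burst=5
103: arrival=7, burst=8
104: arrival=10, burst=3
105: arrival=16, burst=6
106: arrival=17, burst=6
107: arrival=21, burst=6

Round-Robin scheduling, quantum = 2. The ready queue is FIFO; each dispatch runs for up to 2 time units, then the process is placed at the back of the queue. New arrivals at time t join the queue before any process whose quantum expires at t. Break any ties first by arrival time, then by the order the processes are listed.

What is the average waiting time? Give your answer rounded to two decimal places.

6.50

Timeline: | 100 0-2 | 101 2-3 | 100 3-4 | 102 4-8 | 103 8-10 | 102 10-11 | 104 11-13 | 103 13-15 | 104 15-16 | 103 16-18 | 105 18-20 | 106 20-22 | 103 22-24 | 105 24-26 | 107 26-28 | 106 28-30 | 105 30-32 | 107 32-34 | 106 34-36 | 107 36-38 |
Completion: 100=4  101=3  102=11  103=24  104=16  105=32  106=36  107=38
Waiting times: 100=1, 101=2, 102=3, 103=9, 104=3, 105=10, 106=13, 107=11
Average waiting = (1+2+3+9+3+10+13+11) / 8 = 52/8 = 6.50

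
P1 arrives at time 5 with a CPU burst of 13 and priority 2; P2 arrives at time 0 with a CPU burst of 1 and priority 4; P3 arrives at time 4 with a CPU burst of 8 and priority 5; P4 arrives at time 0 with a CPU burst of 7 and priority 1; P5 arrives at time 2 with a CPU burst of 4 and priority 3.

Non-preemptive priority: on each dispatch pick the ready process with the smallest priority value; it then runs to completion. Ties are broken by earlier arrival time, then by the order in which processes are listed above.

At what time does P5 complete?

Gantt: | P4 0-7 | P1 7-20 | P5 20-24 | P2 24-25 | P3 25-33 |
Completion: P1=20  P2=25  P3=33  P4=7  P5=24
Turnaround (C−A): P1=15  P2=25  P3=29  P4=7  P5=22

24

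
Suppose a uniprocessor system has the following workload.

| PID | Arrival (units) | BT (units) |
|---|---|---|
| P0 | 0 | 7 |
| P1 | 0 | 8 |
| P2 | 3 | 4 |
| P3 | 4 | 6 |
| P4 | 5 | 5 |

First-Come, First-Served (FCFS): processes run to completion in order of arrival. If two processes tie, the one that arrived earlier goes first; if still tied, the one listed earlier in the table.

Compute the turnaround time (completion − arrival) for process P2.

16

Timeline: | P0 0-7 | P1 7-15 | P2 15-19 | P3 19-25 | P4 25-30 |
Completion: P0=7  P1=15  P2=19  P3=25  P4=30
Turnaround (C−A): P0=7  P1=15  P2=16  P3=21  P4=25
Turnaround(P2) = completion − arrival = 19 − 3 = 16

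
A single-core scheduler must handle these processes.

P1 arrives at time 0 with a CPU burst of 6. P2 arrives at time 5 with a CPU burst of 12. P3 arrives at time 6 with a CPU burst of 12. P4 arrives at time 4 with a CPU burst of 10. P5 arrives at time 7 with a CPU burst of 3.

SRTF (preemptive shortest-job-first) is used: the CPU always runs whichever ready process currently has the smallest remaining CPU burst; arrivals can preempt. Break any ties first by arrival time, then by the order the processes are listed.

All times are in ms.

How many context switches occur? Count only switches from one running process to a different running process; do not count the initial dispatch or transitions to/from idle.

Gantt: | P1 0-6 | P4 6-7 | P5 7-10 | P4 10-19 | P2 19-31 | P3 31-43 |
Completion: P1=6  P2=31  P3=43  P4=19  P5=10

5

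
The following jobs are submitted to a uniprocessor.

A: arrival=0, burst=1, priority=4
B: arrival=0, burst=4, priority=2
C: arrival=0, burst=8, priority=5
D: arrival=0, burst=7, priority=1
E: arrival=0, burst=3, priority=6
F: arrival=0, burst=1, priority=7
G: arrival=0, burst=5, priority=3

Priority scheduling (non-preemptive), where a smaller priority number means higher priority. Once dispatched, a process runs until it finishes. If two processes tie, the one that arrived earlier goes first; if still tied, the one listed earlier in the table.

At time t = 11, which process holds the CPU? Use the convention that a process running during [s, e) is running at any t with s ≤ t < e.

Timeline: | D 0-7 | B 7-11 | G 11-16 | A 16-17 | C 17-25 | E 25-28 | F 28-29 |
Completion: A=17  B=11  C=25  D=7  E=28  F=29  G=16

G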